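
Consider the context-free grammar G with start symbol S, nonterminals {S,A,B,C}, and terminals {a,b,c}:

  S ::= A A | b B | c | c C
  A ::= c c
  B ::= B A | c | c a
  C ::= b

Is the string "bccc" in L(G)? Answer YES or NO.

CNF form of G:
  S -> A A | T0 C | T2 B | c
  A -> T0 T0
  B -> B A | T0 T1 | c
  C -> b
  T0 -> c
  T1 -> a
  T2 -> b

Fill CYK table bottom-up:
  T[0,0] 'b' = {C,T2}  orig:{C}
  T[1,1] 'c' = {B,S,T0}  orig:{B,S}
  T[2,2] 'c' = {B,S,T0}  orig:{B,S}
  T[3,3] 'c' = {B,S,T0}  orig:{B,S}
  T[0,1] 'bc' = {S}
  T[1,2] 'cc' = {A}
  T[2,3] 'cc' = {A}
  T[0,2] 'bcc' = ∅
  T[1,3] 'ccc' = {B}
  T[0,3] 'bccc' = {S}

S ∈ T[0,3] ⇒ YES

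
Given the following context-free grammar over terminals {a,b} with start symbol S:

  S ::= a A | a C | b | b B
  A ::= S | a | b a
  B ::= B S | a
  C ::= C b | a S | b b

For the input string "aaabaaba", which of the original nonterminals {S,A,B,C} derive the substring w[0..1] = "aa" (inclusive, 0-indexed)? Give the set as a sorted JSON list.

CNF form of G:
  S -> T0 A | T0 C | T1 B | b
  A -> T0 A | T0 C | T1 B | T1 T0 | a | b
  B -> B S | a
  C -> C T1 | T0 S | T1 T1
  T0 -> a
  T1 -> b

Fill CYK table bottom-up — only the sub-triangle for w[0..1]:
  [0..0]={A,B,T0}  "a"  orig:{A,B}
  [1..1]={A,B,T0}  "a"  orig:{A,B}
  [0..1]={A,S}  "aa"

Original NTs in T[0,1] deriving "aa": ["A", "S"]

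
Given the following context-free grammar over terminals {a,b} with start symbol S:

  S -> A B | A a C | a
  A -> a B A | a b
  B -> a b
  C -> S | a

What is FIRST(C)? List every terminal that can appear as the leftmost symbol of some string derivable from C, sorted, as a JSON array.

FIRST sets, iterate to fixpoint:
round 1:
  A via A→a B A: +{a}
  B via B→a b: +{a}
  C via C→a: +{a}
  S via S→A B: +{a}
  FIRST[S]={a}  FIRST[A]={a}  FIRST[B]={a}  FIRST[C]={a}
round 2: (no change)
  FIRST[S]={a}  FIRST[A]={a}  FIRST[B]={a}  FIRST[C]={a}

FIRST(C) = ["a"]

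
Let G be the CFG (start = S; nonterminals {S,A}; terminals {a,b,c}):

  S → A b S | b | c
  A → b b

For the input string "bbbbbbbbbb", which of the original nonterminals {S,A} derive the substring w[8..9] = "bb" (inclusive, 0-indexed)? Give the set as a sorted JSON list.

CNF form of G:
  S -> A X1 | b | c
  A -> T0 T0
  T0 -> b
  X1 -> T0 S

CYK fill, restricted to cells inside w[8..9]:
  [8..8]={S,T0}  "b"  orig:{S}
  [9..9]={S,T0}  "b"  orig:{S}
  [8..9]={A,X1}  "bb"  orig:{A}

Original NTs in T[8,9] deriving "bb": ["A"]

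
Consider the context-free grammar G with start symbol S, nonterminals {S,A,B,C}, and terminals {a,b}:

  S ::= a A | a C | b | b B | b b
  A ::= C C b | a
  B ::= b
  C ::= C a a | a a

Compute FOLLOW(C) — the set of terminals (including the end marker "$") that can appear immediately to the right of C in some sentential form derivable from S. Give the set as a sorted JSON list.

Compute FIRST by fixpoint:
round 1:
  A via A→a: +{a}
  B via B→b: +{b}
  C via C→a a: +{a}
  S via S→a A: +{a}
  S via S→b: +{b}
  FIRST(S)={a,b}  FIRST(A)={a}  FIRST(B)={b}  FIRST(C)={a}
round 2: done
  FIRST(S)={a,b}  FIRST(A)={a}  FIRST(B)={b}  FIRST(C)={a}

Compute FOLLOW by fixpoint:
initialize: $ ∈ FOLLOW(S)
iter 1:
  A→C C b: FOLLOW(C) ⊇ FIRST(C) = {a}; new: +{a}
  A→C C b: FOLLOW(C) ⊇ FIRST(b) = {b}; new: +{b}
  S→a A: FOLLOW(A) ⊇ FOLLOW(S) ⊇ {$}; new: +{$}
  S→a C: FOLLOW(C) ⊇ FOLLOW(S) ⊇ {$}; new: +{$}
  S→b B: FOLLOW(B) ⊇ FOLLOW(S) ⊇ {$}; new: +{$}
  FOLLOW[S]={$}  FOLLOW[A]={$}  FOLLOW[B]={$}  FOLLOW[C]={$,a,b}
iter 2: (stable)
  FOLLOW[S]={$}  FOLLOW[A]={$}  FOLLOW[B]={$}  FOLLOW[C]={$,a,b}

FOLLOW(C) = ["$", "a", "b"]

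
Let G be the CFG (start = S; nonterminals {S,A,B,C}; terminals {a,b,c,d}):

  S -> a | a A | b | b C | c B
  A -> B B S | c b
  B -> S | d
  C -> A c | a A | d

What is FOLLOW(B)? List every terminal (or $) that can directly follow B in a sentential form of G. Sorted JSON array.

FIRST sets, iterate to fixpoint:
round 1:
  A via A→c b: +{c}
  B via B→d: +{d}
  C via C→A c: +{c}
  C via C→a A: +{a}
  C via C→d: +{d}
  S via S→a: +{a}
  S via S→b: +{b}
  S via S→c B: +{c}
  S: {a,b,c}  A: {c}  B: {d}  C: {a,c,d}
round 2:
  A via A→B B S: +{d}
  B via B→S: +{a,b,c}
  S: {a,b,c}  A: {c,d}  B: {a,b,c,d}  C: {a,c,d}
round 3:
  A via A→B B S: +{a,b}
  C via C→A c: +{b}
  S: {a,b,c}  A: {a,b,c,d}  B: {a,b,c,d}  C: {a,b,c,d}
round 4: (no change)
  S: {a,b,c}  A: {a,b,c,d}  B: {a,b,c,d}  C: {a,b,c,d}

FOLLOW sets:
initialize: $ ∈ FOLLOW(S)
pass 1:
  A→B B S: FOLLOW(B) ⊇ FIRST(B) = {a,b,c,d}; new: +{a,b,c,d}
  B→S: FOLLOW(S) ⊇ FOLLOW(B) ⊇ {a,b,c,d}; new: +{a,b,c,d}
  C→A c: FOLLOW(A) ⊇ FIRST(c) = {c}; new: +{c}
  S→a A: FOLLOW(A) ⊇ FOLLOW(S) ⊇ {$,a,b,c,d}; new: +{$,a,b,d}
  S→b C: FOLLOW(C) ⊇ FOLLOW(S) ⊇ {$,a,b,c,d}; new: +{$,a,b,c,d}
  S→c B: FOLLOW(B) ⊇ FOLLOW(S) ⊇ {$,a,b,c,d}; new: +{$}
  S: {$,a,b,c,d}  A: {$,a,b,c,d}  B: {$,a,b,c,d}  C: {$,a,b,c,d}
pass 2: done
  S: {$,a,b,c,d}  A: {$,a,b,c,d}  B: {$,a,b,c,d}  C: {$,a,b,c,d}

FOLLOW(B) = ["$", "a", "b", "c", "d"]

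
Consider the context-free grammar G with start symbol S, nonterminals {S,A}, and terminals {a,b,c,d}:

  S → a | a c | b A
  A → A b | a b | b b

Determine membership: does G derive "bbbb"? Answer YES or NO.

Convert to CNF:
  S -> T0 A | T1 T2 | a
  A -> A T0 | T0 T0 | T1 T0
  T0 -> b
  T1 -> a
  T2 -> c

CYK table (by increasing span):
  [0..0]={T0}  "b"  orig:{}
  [1..1]={T0}  "b"  orig:{}
  [2..2]={T0}  "b"  orig:{}
  [3..3]={T0}  "b"  orig:{}
  [0..1]={A}  "bb"
  [1..2]={A}  "bb"
  [2..3]={A}  "bb"
  [0..2]={A,S}  "bbb"
  [1..3]={A,S}  "bbb"
  [0..3]={A,S}  "bbbb"

S ∈ T[0,3] ⇒ YES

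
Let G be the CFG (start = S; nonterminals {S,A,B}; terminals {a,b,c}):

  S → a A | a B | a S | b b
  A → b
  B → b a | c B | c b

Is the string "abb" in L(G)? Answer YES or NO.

Convert to CNF:
  S -> T0 T0 | T1 A | T1 B | T1 S
  A -> b
  B -> T0 T1 | T2 B | T2 T0
  T0 -> b
  T1 -> a
  T2 -> c

Fill CYK table bottom-up:
  cell(0,0) a: {T1}  orig:{}
  cell(1,1) b: {A,T0}  orig:{A}
  cell(2,2) b: {A,T0}  orig:{A}
  cell(0,1) ab: {S}
  cell(1,2) bb: {S}
  cell(0,2) abb: {S}

S ∈ T[0,2] ⇒ YES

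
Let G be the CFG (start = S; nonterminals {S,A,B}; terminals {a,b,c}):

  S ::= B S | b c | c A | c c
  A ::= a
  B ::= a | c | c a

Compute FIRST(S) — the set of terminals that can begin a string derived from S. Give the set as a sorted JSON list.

FIRST sets, iterate to fixpoint:
pass 1:
  A via A→a: +{a}
  B via B→a: +{a}
  B via B→c: +{c}
  S via S→B S: +{a,c}
  S via S→b c: +{b}
  FIRST[S]={a,b,c}  FIRST[A]={a}  FIRST[B]={a,c}
pass 2: done
  FIRST[S]={a,b,c}  FIRST[A]={a}  FIRST[B]={a,c}

FIRST(S) = ["a", "b", "c"]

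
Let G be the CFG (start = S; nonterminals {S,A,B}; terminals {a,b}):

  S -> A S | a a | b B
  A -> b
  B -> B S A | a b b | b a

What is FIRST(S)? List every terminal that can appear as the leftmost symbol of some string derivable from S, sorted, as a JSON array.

FIRST sets, iterate to fixpoint:
[1]
  A via A→b: +{b}
  B via B→a b b: +{a}
  B via B→b a: +{b}
  S via S→A S: +{b}
  S via S→a a: +{a}
  FIRST[S]={a,b}  FIRST[A]={b}  FIRST[B]={a,b}
[2] (no change)
  FIRST[S]={a,b}  FIRST[A]={b}  FIRST[B]={a,b}

FIRST(S) = ["a", "b"]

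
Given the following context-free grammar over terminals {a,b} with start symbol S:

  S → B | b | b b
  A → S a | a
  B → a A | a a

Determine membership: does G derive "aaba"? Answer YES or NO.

CNF form of G:
  S -> T0 A | T0 T0 | T1 T1 | b
  A -> S T0 | a
  B -> T0 A | T0 T0
  T0 -> a
  T1 -> b

Fill CYK table bottom-up:
  [0..0]={A,T0}  "a"  orig:{A}
  [1..1]={A,T0}  "a"  orig:{A}
  [2..2]={S,T1}  "b"  orig:{S}
  [3..3]={A,T0}  "a"  orig:{A}
  [0..1]={B,S}  "aa"
  [1..2]=∅  "ab"
  [2..3]={A}  "ba"
  [0..2]=∅  "aab"
  [1..3]={B,S}  "aba"
  [0..3]=∅  "aaba"

S ∉ T[0,3] ⇒ NO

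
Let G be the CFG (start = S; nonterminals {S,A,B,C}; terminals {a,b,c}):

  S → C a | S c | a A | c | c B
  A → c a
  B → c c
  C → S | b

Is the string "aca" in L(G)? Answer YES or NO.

Convert to CNF:
  S -> C T1 | S T0 | T0 B | T1 A | c
  A -> T0 T1
  B -> T0 T0
  C -> C T1 | S T0 | T0 B | T1 A | b | c
  T0 -> c
  T1 -> a

Fill CYK table bottom-up:
  T[0,0] 'a' = {T1}  orig:{}
  T[1,1] 'c' = {C,S,T0}  orig:{C,S}
  T[2,2] 'a' = {T1}  orig:{}
  T[0,1] 'ac' = ∅
  T[1,2] 'ca' = {A,C,S}
  T[0,2] 'aca' = {C,S}

S ∈ T[0,2] ⇒ YES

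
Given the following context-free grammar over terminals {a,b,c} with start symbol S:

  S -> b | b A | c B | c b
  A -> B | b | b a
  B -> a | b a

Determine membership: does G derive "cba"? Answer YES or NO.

Convert to CNF:
  S -> T0 A | T2 B | T2 T0 | b
  A -> T0 T1 | a | b
  B -> T0 T1 | a
  T0 -> b
  T1 -> a
  T2 -> c

CYK table (by increasing span):
  cell(0,0) c: {T2}  orig:{}
  cell(1,1) b: {A,S,T0}  orig:{A,S}
  cell(2,2) a: {A,B,T1}  orig:{A,B}
  cell(0,1) cb: {S}
  cell(1,2) ba: {A,B,S}
  cell(0,2) cba: {S}

S ∈ T[0,2] ⇒ YES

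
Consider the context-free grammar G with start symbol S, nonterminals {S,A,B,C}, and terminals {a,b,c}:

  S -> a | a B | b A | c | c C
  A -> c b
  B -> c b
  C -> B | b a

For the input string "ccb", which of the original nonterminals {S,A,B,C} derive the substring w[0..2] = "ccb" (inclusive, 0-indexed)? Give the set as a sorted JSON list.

Convert to CNF:
  S -> T0 C | T1 A | T2 B | a | c
  A -> T0 T1
  B -> T0 T1
  C -> T0 T1 | T1 T2
  T0 -> c
  T1 -> b
  T2 -> a

CYK fill, restricted to cells inside w[0..2]:
  [0..0]={S,T0}  "c"  orig:{S}
  [1..1]={S,T0}  "c"  orig:{S}
  [2..2]={T1}  "b"  orig:{}
  [0..1]=∅  "cc"
  [1..2]={A,B,C}  "cb"
  [0..2]={S}  "ccb"

Original NTs in T[0,2] deriving "ccb": ["S"]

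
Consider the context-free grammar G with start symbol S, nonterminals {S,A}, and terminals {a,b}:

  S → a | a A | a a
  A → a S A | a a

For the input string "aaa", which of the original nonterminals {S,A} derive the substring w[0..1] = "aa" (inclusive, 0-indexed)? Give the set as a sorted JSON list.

CNF form of G:
  S -> T0 A | T0 T0 | a
  A -> T0 T0 | T0 X1
  T0 -> a
  X1 -> S A

Fill CYK table bottom-up, restricted to cells inside w[0..1]:
  T[0,0] 'a' = {S,T0}  orig:{S}
  T[1,1] 'a' = {S,T0}  orig:{S}
  T[0,1] 'aa' = {A,S}

Original NTs in T[0,1] deriving "aa": ["A", "S"]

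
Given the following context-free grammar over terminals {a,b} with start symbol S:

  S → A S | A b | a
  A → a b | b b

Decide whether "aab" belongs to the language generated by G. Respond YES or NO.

CNF form of G:
  S -> A S | A T1 | a
  A -> T0 T1 | T1 T1
  T0 -> a
  T1 -> b

CYK table (by increasing span):
  [0..0]={S,T0}  "a"  orig:{S}
  [1..1]={S,T0}  "a"  orig:{S}
  [2..2]={T1}  "b"  orig:{}
  [0..1]=∅  "aa"
  [1..2]={A}  "ab"
  [0..2]=∅  "aab"

S ∉ T[0,2] ⇒ NO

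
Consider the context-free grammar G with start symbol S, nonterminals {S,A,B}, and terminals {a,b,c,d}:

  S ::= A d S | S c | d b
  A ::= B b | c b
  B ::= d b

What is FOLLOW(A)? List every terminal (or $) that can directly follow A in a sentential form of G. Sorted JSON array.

Compute FIRST by fixpoint:
pass 1:
  A via A→c b: +{c}
  B via B→d b: +{d}
  S via S→A d S: +{c}
  S via S→d b: +{d}
  FIRST(S)={c,d}  FIRST(A)={c}  FIRST(B)={d}
pass 2:
  A via A→B b: +{d}
  FIRST(S)={c,d}  FIRST(A)={c,d}  FIRST(B)={d}
pass 3: — fixpoint
  FIRST(S)={c,d}  FIRST(A)={c,d}  FIRST(B)={d}

FOLLOW iteration:
seed FOLLOW(S) with $
round 1:
  A→B b: FOLLOW(B) ⊇ FIRST(b) = {b}; new: +{b}
  S→A d S: FOLLOW(A) ⊇ FIRST(d) = {d}; new: +{d}
  S→S c: FOLLOW(S) ⊇ FIRST(c) = {c}; new: +{c}
  FOLLOW(S)={$,c}  FOLLOW(A)={d}  FOLLOW(B)={b}
round 2: (no change)
  FOLLOW(S)={$,c}  FOLLOW(A)={d}  FOLLOW(B)={b}

FOLLOW(A) = ["d"]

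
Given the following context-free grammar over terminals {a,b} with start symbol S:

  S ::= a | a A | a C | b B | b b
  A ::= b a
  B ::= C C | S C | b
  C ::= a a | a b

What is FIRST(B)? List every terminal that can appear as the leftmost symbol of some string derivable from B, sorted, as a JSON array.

Compute FIRST by fixpoint:
round 1:
  A via A→b a: +{b}
  B via B→b: +{b}
  C via C→a a: +{a}
  S via S→a: +{a}
  S via S→b B: +{b}
  S: {a,b}  A: {b}  B: {b}  C: {a}
round 2:
  B via B→C C: +{a}
  S: {a,b}  A: {b}  B: {a,b}  C: {a}
round 3: — fixpoint
  S: {a,b}  A: {b}  B: {a,b}  C: {a}

FIRST(B) = ["a", "b"]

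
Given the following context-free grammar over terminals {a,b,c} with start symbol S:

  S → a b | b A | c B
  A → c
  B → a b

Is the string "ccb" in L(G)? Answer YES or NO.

Convert to CNF:
  S -> T0 T1 | T1 A | T2 B
  A -> c
  B -> T0 T1
  T0 -> a
  T1 -> b
  T2 -> c

Fill CYK table bottom-up:
  [0..0]={A,T2}  "c"  orig:{A}
  [1..1]={A,T2}  "c"  orig:{A}
  [2..2]={T1}  "b"  orig:{}
  [0..1]=∅  "cc"
  [1..2]=∅  "cb"
  [0..2]=∅  "ccb"

S ∉ T[0,2] ⇒ NO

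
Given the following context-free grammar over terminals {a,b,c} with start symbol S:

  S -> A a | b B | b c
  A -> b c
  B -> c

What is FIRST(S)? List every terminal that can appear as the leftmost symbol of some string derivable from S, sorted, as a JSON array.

FIRST sets, iterate to fixpoint:
round 1:
  A via A→b c: +{b}
  B via B→c: +{c}
  S via S→A a: +{b}
  FIRST(S)={b}  FIRST(A)={b}  FIRST(B)={c}
round 2: (stable)
  FIRST(S)={b}  FIRST(A)={b}  FIRST(B)={c}

FIRST(S) = ["b"]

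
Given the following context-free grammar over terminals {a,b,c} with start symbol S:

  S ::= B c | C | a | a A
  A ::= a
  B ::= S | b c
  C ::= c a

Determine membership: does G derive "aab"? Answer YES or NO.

Convert to CNF:
  S -> B T0 | T0 T1 | T1 A | a
  A -> a
  B -> B T0 | T0 T1 | T1 A | T2 T0 | a
  C -> T0 T1
  T0 -> c
  T1 -> a
  T2 -> b

Fill CYK table bottom-up:
  T[0,0] 'a' = {A,B,S,T1}  orig:{A,B,S}
  T[1,1] 'a' = {A,B,S,T1}  orig:{A,B,S}
  T[2,2] 'b' = {T2}  orig:{}
  T[0,1] 'aa' = {B,S}
  T[1,2] 'ab' = ∅
  T[0,2] 'aab' = ∅

S ∉ T[0,2] ⇒ NO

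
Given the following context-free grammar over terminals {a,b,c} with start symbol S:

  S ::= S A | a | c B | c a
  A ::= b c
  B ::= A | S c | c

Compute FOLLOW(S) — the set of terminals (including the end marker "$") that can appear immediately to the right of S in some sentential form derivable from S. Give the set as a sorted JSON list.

FIRST iteration:
iter 1:
  A via A→b c: +{b}
  B via B→A: +{b}
  B via B→c: +{c}
  S via S→a: +{a}
  S via S→c B: +{c}
  FIRST[S]={a,c}  FIRST[A]={b}  FIRST[B]={b,c}
iter 2:
  B via B→S c: +{a}
  FIRST[S]={a,c}  FIRST[A]={b}  FIRST[B]={a,b,c}
iter 3: (stable)
  FIRST[S]={a,c}  FIRST[A]={b}  FIRST[B]={a,b,c}

FOLLOW iteration:
seed FOLLOW(S) with $
round 1:
  B→S c: FOLLOW(S) ⊇ FIRST(c) = {c}; new: +{c}
  S→S A: FOLLOW(S) ⊇ FIRST(A) = {b}; new: +{b}
  S→S A: FOLLOW(A) ⊇ FOLLOW(S) ⊇ {$,b,c}; new: +{$,b,c}
  S→c B: FOLLOW(B) ⊇ FOLLOW(S) ⊇ {$,b,c}; new: +{$,b,c}
  S: {$,b,c}  A: {$,b,c}  B: {$,b,c}
round 2: (stable)
  S: {$,b,c}  A: {$,b,c}  B: {$,b,c}

FOLLOW(S) = ["$", "b", "c"]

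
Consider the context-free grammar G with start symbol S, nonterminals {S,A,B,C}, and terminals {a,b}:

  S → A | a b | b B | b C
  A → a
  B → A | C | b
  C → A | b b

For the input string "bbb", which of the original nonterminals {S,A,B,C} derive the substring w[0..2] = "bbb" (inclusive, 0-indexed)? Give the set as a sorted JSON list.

Convert to CNF:
  S -> T0 B | T0 C | T1 T0 | a
  A -> a
  B -> T0 T0 | a | b
  C -> T0 T0 | a
  T0 -> b
  T1 -> a

CYK table (by increasing span), restricted to cells inside w[0..2]:
  cell(0,0) b: {B,T0}  orig:{B}
  cell(1,1) b: {B,T0}  orig:{B}
  cell(2,2) b: {B,T0}  orig:{B}
  cell(0,1) bb: {B,C,S}
  cell(1,2) bb: {B,C,S}
  cell(0,2) bbb: {S}

Original NTs in T[0,2] deriving "bbb": ["S"]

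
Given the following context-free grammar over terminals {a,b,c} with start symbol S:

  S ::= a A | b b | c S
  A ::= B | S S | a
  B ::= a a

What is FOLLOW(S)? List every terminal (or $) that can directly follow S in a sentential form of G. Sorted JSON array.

Compute FIRST by fixpoint:
pass 1:
  A via A→a: +{a}
  B via B→a a: +{a}
  S via S→a A: +{a}
  S via S→b b: +{b}
  S via S→c S: +{c}
  S: {a,b,c}  A: {a}  B: {a}
pass 2:
  A via A→S S: +{b,c}
  S: {a,b,c}  A: {a,b,c}  B: {a}
pass 3: (stable)
  S: {a,b,c}  A: {a,b,c}  B: {a}

FOLLOW sets:
initialize: $ ∈ FOLLOW(S)
iter 1:
  A→S S: FOLLOW(S) ⊇ FIRST(S) = {a,b,c}; new: +{a,b,c}
  S→a A: FOLLOW(A) ⊇ FOLLOW(S) ⊇ {$,a,b,c}; new: +{$,a,b,c}
  S: {$,a,b,c}  A: {$,a,b,c}  B: {}
iter 2:
  A→B: FOLLOW(B) ⊇ FOLLOW(A) ⊇ {$,a,b,c}; new: +{$,a,b,c}
  S: {$,a,b,c}  A: {$,a,b,c}  B: {$,a,b,c}
iter 3: — fixpoint
  S: {$,a,b,c}  A: {$,a,b,c}  B: {$,a,b,c}

FOLLOW(S) = ["$", "a", "b", "c"]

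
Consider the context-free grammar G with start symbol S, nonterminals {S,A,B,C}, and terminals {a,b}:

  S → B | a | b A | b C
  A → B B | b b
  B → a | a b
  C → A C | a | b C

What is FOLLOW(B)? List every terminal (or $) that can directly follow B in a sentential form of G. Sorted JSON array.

FIRST iteration:
[1]
  A via A→b b: +{b}
  B via B→a: +{a}
  C via C→A C: +{b}
  C via C→a: +{a}
  S via S→B: +{a}
  S via S→b A: +{b}
  FIRST[S]={a,b}  FIRST[A]={b}  FIRST[B]={a}  FIRST[C]={a,b}
[2]
  A via A→B B: +{a}
  FIRST[S]={a,b}  FIRST[A]={a,b}  FIRST[B]={a}  FIRST[C]={a,b}
[3] (stable)
  FIRST[S]={a,b}  FIRST[A]={a,b}  FIRST[B]={a}  FIRST[C]={a,b}

FOLLOW iteration:
FOLLOW(S) := {$}
pass 1:
  A→B B: FOLLOW(B) ⊇ FIRST(B) = {a}; new: +{a}
  C→A C: FOLLOW(A) ⊇ FIRST(C) = {a,b}; new: +{a,b}
  S→B: FOLLOW(B) ⊇ FOLLOW(S) ⊇ {$}; new: +{$}
  S→b A: FOLLOW(A) ⊇ FOLLOW(S) ⊇ {$}; new: +{$}
  S→b C: FOLLOW(C) ⊇ FOLLOW(S) ⊇ {$}; new: +{$}
  S: {$}  A: {$,a,b}  B: {$,a}  C: {$}
pass 2:
  A→B B: FOLLOW(B) ⊇ FOLLOW(A) ⊇ {$,a,b}; new: +{b}
  S: {$}  A: {$,a,b}  B: {$,a,b}  C: {$}
pass 3: (stable)
  S: {$}  A: {$,a,b}  B: {$,a,b}  C: {$}

FOLLOW(B) = ["$", "a", "b"]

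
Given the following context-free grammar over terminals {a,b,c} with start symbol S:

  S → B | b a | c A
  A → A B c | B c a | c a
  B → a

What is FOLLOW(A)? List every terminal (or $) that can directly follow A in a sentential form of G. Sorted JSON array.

Compute FIRST by fixpoint:
pass 1:
  A via A→c a: +{c}
  B via B→a: +{a}
  S via S→B: +{a}
  S via S→b a: +{b}
  S via S→c A: +{c}
  S: {a,b,c}  A: {c}  B: {a}
pass 2:
  A via A→B c a: +{a}
  S: {a,b,c}  A: {a,c}  B: {a}
pass 3: (no change)
  S: {a,b,c}  A: {a,c}  B: {a}

Compute FOLLOW by fixpoint:
FOLLOW(S) := {$}
iter 1:
  A→A B c: FOLLOW(A) ⊇ FIRST(B) = {a}; new: +{a}
  A→A B c: FOLLOW(B) ⊇ FIRST(c) = {c}; new: +{c}
  S→B: FOLLOW(B) ⊇ FOLLOW(S) ⊇ {$}; new: +{$}
  S→c A: FOLLOW(A) ⊇ FOLLOW(S) ⊇ {$}; new: +{$}
  S: {$}  A: {$,a}  B: {$,c}
iter 2: — fixpoint
  S: {$}  A: {$,a}  B: {$,c}

FOLLOW(A) = ["$", "a"]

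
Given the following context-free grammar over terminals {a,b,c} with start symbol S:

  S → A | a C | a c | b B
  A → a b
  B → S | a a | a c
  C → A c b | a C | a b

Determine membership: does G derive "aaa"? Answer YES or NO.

CNF form of G:
  S -> T0 C | T0 T1 | T0 T2 | T1 B
  A -> T0 T1
  B -> T0 C | T0 T0 | T0 T1 | T0 T2 | T1 B
  C -> A X3 | T0 C | T0 T1
  T0 -> a
  T1 -> b
  T2 -> c
  X3 -> T2 T1

CYK table (by increasing span):
  cell(0,0) a: {T0}  orig:{}
  cell(1,1) a: {T0}  orig:{}
  cell(2,2) a: {T0}  orig:{}
  cell(0,1) aa: {B}
  cell(1,2) aa: {B}
  cell(0,2) aaa: ∅

S ∉ T[0,2] ⇒ NO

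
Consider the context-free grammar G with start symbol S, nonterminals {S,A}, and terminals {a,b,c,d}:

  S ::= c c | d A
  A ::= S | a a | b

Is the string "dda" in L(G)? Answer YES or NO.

CNF form of G:
  S -> T1 T1 | T2 A
  A -> T0 T0 | T1 T1 | T2 A | b
  T0 -> a
  T1 -> c
  T2 -> d

CYK table (by increasing span):
  [0..0]={T2}  "d"  orig:{}
  [1..1]={T2}  "d"  orig:{}
  [2..2]={T0}  "a"  orig:{}
  [0..1]=∅  "dd"
  [1..2]=∅  "da"
  [0..2]=∅  "dda"

S ∉ T[0,2] ⇒ NO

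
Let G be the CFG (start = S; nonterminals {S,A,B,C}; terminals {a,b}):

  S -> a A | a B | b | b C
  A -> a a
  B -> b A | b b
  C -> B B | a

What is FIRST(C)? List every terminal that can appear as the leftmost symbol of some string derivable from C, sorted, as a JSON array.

FIRST iteration:
[1]
  A via A→a a: +{a}
  B via B→b A: +{b}
  C via C→B B: +{b}
  C via C→a: +{a}
  S via S→a A: +{a}
  S via S→b: +{b}
  S: {a,b}  A: {a}  B: {b}  C: {a,b}
[2] done
  S: {a,b}  A: {a}  B: {b}  C: {a,b}

FIRST(C) = ["a", "b"]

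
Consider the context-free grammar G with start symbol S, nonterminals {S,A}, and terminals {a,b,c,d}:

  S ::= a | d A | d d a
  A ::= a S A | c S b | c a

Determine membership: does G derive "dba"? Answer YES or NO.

CNF form of G:
  S -> T3 A | T3 X6 | a
  A -> T0 X4 | T1 T0 | T1 X5
  T0 -> a
  T1 -> c
  T2 -> b
  T3 -> d
  X4 -> S A
  X5 -> S T2
  X6 -> T3 T0

Fill CYK table bottom-up:
  [0..0]={T3}  "d"  orig:{}
  [1..1]={T2}  "b"  orig:{}
  [2..2]={S,T0}  "a"  orig:{S}
  [0..1]=∅  "db"
  [1..2]=∅  "ba"
  [0..2]=∅  "dba"

S ∉ T[0,2] ⇒ NO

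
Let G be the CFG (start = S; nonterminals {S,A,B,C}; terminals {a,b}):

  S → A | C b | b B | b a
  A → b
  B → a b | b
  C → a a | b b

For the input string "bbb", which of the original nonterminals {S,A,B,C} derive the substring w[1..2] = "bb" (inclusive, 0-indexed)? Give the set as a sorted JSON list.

CNF form of G:
  S -> C T1 | T1 B | T1 T0 | b
  A -> b
  B -> T0 T1 | b
  C -> T0 T0 | T1 T1
  T0 -> a
  T1 -> b

CYK fill — only the sub-triangle for w[1..2]:
  [1..1]={A,B,S,T1}  "b"  orig:{A,B,S}
  [2..2]={A,B,S,T1}  "b"  orig:{A,B,S}
  [1..2]={C,S}  "bb"

Original NTs in T[1,2] deriving "bb": ["C", "S"]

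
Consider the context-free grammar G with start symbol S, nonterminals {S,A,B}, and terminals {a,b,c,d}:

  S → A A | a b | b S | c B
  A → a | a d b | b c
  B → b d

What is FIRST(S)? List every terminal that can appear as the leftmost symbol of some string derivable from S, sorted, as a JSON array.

FIRST iteration:
iter 1:
  A via A→a: +{a}
  A via A→b c: +{b}
  B via B→b d: +{b}
  S via S→A A: +{a,b}
  S via S→c B: +{c}
  FIRST(S)={a,b,c}  FIRST(A)={a,b}  FIRST(B)={b}
iter 2: — fixpoint
  FIRST(S)={a,b,c}  FIRST(A)={a,b}  FIRST(B)={b}

FIRST(S) = ["a", "b", "c"]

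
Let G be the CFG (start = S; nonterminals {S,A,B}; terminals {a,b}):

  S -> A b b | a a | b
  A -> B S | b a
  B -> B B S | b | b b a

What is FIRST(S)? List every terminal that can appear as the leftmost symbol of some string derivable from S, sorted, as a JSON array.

Compute FIRST by fixpoint:
iter 1:
  A via A→b a: +{b}
  B via B→b: +{b}
  S via S→A b b: +{b}
  S via S→a a: +{a}
  FIRST[S]={a,b}  FIRST[A]={b}  FIRST[B]={b}
iter 2: — fixpoint
  FIRST[S]={a,b}  FIRST[A]={b}  FIRST[B]={b}

FIRST(S) = ["a", "b"]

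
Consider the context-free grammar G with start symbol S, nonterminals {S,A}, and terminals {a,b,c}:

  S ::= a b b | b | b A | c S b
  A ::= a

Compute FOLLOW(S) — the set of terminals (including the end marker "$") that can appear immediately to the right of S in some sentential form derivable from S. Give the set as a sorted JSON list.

FIRST sets, iterate to fixpoint:
round 1:
  A via A→a: +{a}
  S via S→a b b: +{a}
  S via S→b: +{b}
  S via S→c S b: +{c}
  FIRST(S)={a,b,c}  FIRST(A)={a}
round 2: — fixpoint
  FIRST(S)={a,b,c}  FIRST(A)={a}

FOLLOW iteration:
FOLLOW(S) := {$}
iter 1:
  S→b A: FOLLOW(A) ⊇ FOLLOW(S) ⊇ {$}; new: +{$}
  S→c S b: FOLLOW(S) ⊇ FIRST(b) = {b}; new: +{b}
  FOLLOW(S)={$,b}  FOLLOW(A)={$}
iter 2:
  S→b A: FOLLOW(A) ⊇ FOLLOW(S) ⊇ {$,b}; new: +{b}
  FOLLOW(S)={$,b}  FOLLOW(A)={$,b}
iter 3: (stable)
  FOLLOW(S)={$,b}  FOLLOW(A)={$,b}

FOLLOW(S) = ["$", "b"]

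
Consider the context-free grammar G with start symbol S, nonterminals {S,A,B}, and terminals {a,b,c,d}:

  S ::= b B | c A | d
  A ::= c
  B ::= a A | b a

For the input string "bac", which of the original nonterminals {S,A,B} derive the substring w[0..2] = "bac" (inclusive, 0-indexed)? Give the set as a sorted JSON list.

Convert to CNF:
  S -> T1 B | T2 A | d
  A -> c
  B -> T0 A | T1 T0
  T0 -> a
  T1 -> b
  T2 -> c

CYK table (by increasing span), restricted to cells inside w[0..2]:
  [0..0]={T1}  "b"  orig:{}
  [1..1]={T0}  "a"  orig:{}
  [2..2]={A,T2}  "c"  orig:{A}
  [0..1]={B}  "ba"
  [1..2]={B}  "ac"
  [0..2]={S}  "bac"

Original NTs in T[0,2] deriving "bac": ["S"]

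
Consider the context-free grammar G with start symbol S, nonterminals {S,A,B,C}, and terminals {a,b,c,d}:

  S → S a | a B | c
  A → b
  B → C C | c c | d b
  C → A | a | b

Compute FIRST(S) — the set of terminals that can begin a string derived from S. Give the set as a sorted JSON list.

Compute FIRST by fixpoint:
round 1:
  A via A→b: +{b}
  B via B→c c: +{c}
  B via B→d b: +{d}
  C via C→A: +{b}
  C via C→a: +{a}
  S via S→a B: +{a}
  S via S→c: +{c}
  S: {a,c}  A: {b}  B: {c,d}  C: {a,b}
round 2:
  B via B→C C: +{a,b}
  S: {a,c}  A: {b}  B: {a,b,c,d}  C: {a,b}
round 3: done
  S: {a,c}  A: {b}  B: {a,b,c,d}  C: {a,b}

FIRST(S) = ["a", "c"]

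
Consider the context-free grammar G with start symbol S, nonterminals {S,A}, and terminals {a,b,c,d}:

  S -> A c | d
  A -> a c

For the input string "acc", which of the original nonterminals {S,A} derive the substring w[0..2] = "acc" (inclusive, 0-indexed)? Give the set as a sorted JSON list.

Convert to CNF:
  S -> A T1 | d
  A -> T0 T1
  T0 -> a
  T1 -> c

Fill CYK table bottom-up — only the sub-triangle for w[0..2]:
  [0..0]={T0}  "a"  orig:{}
  [1..1]={T1}  "c"  orig:{}
  [2..2]={T1}  "c"  orig:{}
  [0..1]={A}  "ac"
  [1..2]=∅  "cc"
  [0..2]={S}  "acc"

Original NTs in T[0,2] deriving "acc": ["S"]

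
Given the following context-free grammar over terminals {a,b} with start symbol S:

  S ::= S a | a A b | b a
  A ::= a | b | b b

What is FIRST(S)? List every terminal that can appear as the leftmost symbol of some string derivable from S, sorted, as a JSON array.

Compute FIRST by fixpoint:
pass 1:
  A via A→a: +{a}
  A via A→b: +{b}
  S via S→a A b: +{a}
  S via S→b a: +{b}
  S: {a,b}  A: {a,b}
pass 2: (stable)
  S: {a,b}  A: {a,b}

FIRST(S) = ["a", "b"]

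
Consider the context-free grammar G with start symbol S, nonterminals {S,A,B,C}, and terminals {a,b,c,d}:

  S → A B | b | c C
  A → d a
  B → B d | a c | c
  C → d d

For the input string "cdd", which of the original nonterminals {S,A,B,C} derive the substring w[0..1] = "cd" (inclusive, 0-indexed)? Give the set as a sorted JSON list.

Convert to CNF:
  S -> A B | T2 C | b
  A -> T0 T1
  B -> B T0 | T1 T2 | c
  C -> T0 T0
  T0 -> d
  T1 -> a
  T2 -> c

CYK table (by increasing span) — only the sub-triangle for w[0..1]:
  [0..0]={B,T2}  "c"  orig:{B}
  [1..1]={T0}  "d"  orig:{}
  [0..1]={B}  "cd"

Original NTs in T[0,1] deriving "cd": ["B"]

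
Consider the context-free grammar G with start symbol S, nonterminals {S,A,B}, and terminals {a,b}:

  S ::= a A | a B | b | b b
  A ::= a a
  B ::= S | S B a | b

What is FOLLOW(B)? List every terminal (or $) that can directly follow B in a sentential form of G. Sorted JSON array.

Compute FIRST by fixpoint:
[1]
  A via A→a a: +{a}
  B via B→b: +{b}
  S via S→a A: +{a}
  S via S→b: +{b}
  S: {a,b}  A: {a}  B: {b}
[2]
  B via B→S: +{a}
  S: {a,b}  A: {a}  B: {a,b}
[3] (no change)
  S: {a,b}  A: {a}  B: {a,b}

FOLLOW sets:
seed FOLLOW(S) with $
round 1:
  B→S B a: FOLLOW(S) ⊇ FIRST(B) = {a,b}; new: +{a,b}
  B→S B a: FOLLOW(B) ⊇ FIRST(a) = {a}; new: +{a}
  S→a A: FOLLOW(A) ⊇ FOLLOW(S) ⊇ {$,a,b}; new: +{$,a,b}
  S→a B: FOLLOW(B) ⊇ FOLLOW(S) ⊇ {$,a,b}; new: +{$,b}
  FOLLOW(S)={$,a,b}  FOLLOW(A)={$,a,b}  FOLLOW(B)={$,a,b}
round 2: — fixpoint
  FOLLOW(S)={$,a,b}  FOLLOW(A)={$,a,b}  FOLLOW(B)={$,a,b}

FOLLOW(B) = ["$", "a", "b"]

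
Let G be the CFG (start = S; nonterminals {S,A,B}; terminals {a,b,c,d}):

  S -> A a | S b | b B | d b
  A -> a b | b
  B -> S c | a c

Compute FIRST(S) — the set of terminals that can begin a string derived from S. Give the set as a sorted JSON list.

FIRST sets, iterate to fixpoint:
iter 1:
  A via A→a b: +{a}
  A via A→b: +{b}
  B via B→a c: +{a}
  S via S→A a: +{a,b}
  S via S→d b: +{d}
  S: {a,b,d}  A: {a,b}  B: {a}
iter 2:
  B via B→S c: +{b,d}
  S: {a,b,d}  A: {a,b}  B: {a,b,d}
iter 3: (stable)
  S: {a,b,d}  A: {a,b}  B: {a,b,d}

FIRST(S) = ["a", "b", "d"]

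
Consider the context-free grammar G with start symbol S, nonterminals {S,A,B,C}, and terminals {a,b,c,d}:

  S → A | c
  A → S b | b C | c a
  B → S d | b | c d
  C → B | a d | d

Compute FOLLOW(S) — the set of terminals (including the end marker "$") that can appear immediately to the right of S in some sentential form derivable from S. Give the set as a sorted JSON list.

FIRST sets, iterate to fixpoint:
pass 1:
  A via A→b C: +{b}
  A via A→c a: +{c}
  B via B→b: +{b}
  B via B→c d: +{c}
  C via C→B: +{b,c}
  C via C→a d: +{a}
  C via C→d: +{d}
  S via S→A: +{b,c}
  FIRST(S)={b,c}  FIRST(A)={b,c}  FIRST(B)={b,c}  FIRST(C)={a,b,c,d}
pass 2: done
  FIRST(S)={b,c}  FIRST(A)={b,c}  FIRST(B)={b,c}  FIRST(C)={a,b,c,d}

FOLLOW sets:
initialize: $ ∈ FOLLOW(S)
round 1:
  A→S b: FOLLOW(S) ⊇ FIRST(b) = {b}; new: +{b}
  B→S d: FOLLOW(S) ⊇ FIRST(d) = {d}; new: +{d}
  S→A: FOLLOW(A) ⊇ FOLLOW(S) ⊇ {$,b,d}; new: +{$,b,d}
  FOLLOW[S]={$,b,d}  FOLLOW[A]={$,b,d}  FOLLOW[B]={}  FOLLOW[C]={}
round 2:
  A→b C: FOLLOW(C) ⊇ FOLLOW(A) ⊇ {$,b,d}; new: +{$,b,d}
  C→B: FOLLOW(B) ⊇ FOLLOW(C) ⊇ {$,b,d}; new: +{$,b,d}
  FOLLOW[S]={$,b,d}  FOLLOW[A]={$,b,d}  FOLLOW[B]={$,b,d}  FOLLOW[C]={$,b,d}
round 3: done
  FOLLOW[S]={$,b,d}  FOLLOW[A]={$,b,d}  FOLLOW[B]={$,b,d}  FOLLOW[C]={$,b,d}

FOLLOW(S) = ["$", "b", "d"]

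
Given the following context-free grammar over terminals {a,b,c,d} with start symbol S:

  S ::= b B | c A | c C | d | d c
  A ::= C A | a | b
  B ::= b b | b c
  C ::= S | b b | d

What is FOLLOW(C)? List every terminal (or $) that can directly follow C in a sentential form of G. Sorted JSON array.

Compute FIRST by fixpoint:
pass 1:
  A via A→a: +{a}
  A via A→b: +{b}
  B via B→b b: +{b}
  C via C→b b: +{b}
  C via C→d: +{d}
  S via S→b B: +{b}
  S via S→c A: +{c}
  S via S→d: +{d}
  FIRST(S)={b,c,d}  FIRST(A)={a,b}  FIRST(B)={b}  FIRST(C)={b,d}
pass 2:
  A via A→C A: +{d}
  C via C→S: +{c}
  FIRST(S)={b,c,d}  FIRST(A)={a,b,d}  FIRST(B)={b}  FIRST(C)={b,c,d}
pass 3:
  A via A→C A: +{c}
  FIRST(S)={b,c,d}  FIRST(A)={a,b,c,d}  FIRST(B)={b}  FIRST(C)={b,c,d}
pass 4: (no change)
  FIRST(S)={b,c,d}  FIRST(A)={a,b,c,d}  FIRST(B)={b}  FIRST(C)={b,c,d}

FOLLOW iteration:
FOLLOW(S) := {$}
[1]
  A→C A: FOLLOW(C) ⊇ FIRST(A) = {a,b,c,d}; new: +{a,b,c,d}
  C→S: FOLLOW(S) ⊇ FOLLOW(C) ⊇ {a,b,c,d}; new: +{a,b,c,d}
  S→b B: FOLLOW(B) ⊇ FOLLOW(S) ⊇ {$,a,b,c,d}; new: +{$,a,b,c,d}
  S→c A: FOLLOW(A) ⊇ FOLLOW(S) ⊇ {$,a,b,c,d}; new: +{$,a,b,c,d}
  S→c C: FOLLOW(C) ⊇ FOLLOW(S) ⊇ {$,a,b,c,d}; new: +{$}
  S: {$,a,b,c,d}  A: {$,a,b,c,d}  B: {$,a,b,c,d}  C: {$,a,b,c,d}
[2] done
  S: {$,a,b,c,d}  A: {$,a,b,c,d}  B: {$,a,b,c,d}  C: {$,a,b,c,d}

FOLLOW(C) = ["$", "a", "b", "c", "d"]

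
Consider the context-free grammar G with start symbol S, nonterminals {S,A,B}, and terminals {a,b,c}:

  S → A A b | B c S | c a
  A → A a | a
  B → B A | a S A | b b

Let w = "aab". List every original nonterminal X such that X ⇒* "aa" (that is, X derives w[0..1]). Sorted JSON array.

CNF form of G:
  S -> A X4 | B X5 | T2 T0
  A -> A T0 | a
  B -> B A | T0 X3 | T1 T1
  T0 -> a
  T1 -> b
  T2 -> c
  X3 -> S A
  X4 -> A T1
  X5 -> T2 S

CYK table (by increasing span), restricted to cells inside w[0..1]:
  cell(0,0) a: {A,T0}  orig:{A}
  cell(1,1) a: {A,T0}  orig:{A}
  cell(0,1) aa: {A}

Original NTs in T[0,1] deriving "aa": ["A"]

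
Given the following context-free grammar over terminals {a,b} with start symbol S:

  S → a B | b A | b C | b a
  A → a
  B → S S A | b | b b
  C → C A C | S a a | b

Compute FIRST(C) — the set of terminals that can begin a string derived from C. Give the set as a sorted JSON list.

FIRST iteration:
iter 1:
  A via A→a: +{a}
  B via B→b: +{b}
  C via C→b: +{b}
  S via S→a B: +{a}
  S via S→b A: +{b}
  FIRST(S)={a,b}  FIRST(A)={a}  FIRST(B)={b}  FIRST(C)={b}
iter 2:
  B via B→S S A: +{a}
  C via C→S a a: +{a}
  FIRST(S)={a,b}  FIRST(A)={a}  FIRST(B)={a,b}  FIRST(C)={a,b}
iter 3: done
  FIRST(S)={a,b}  FIRST(A)={a}  FIRST(B)={a,b}  FIRST(C)={a,b}

FIRST(C) = ["a", "b"]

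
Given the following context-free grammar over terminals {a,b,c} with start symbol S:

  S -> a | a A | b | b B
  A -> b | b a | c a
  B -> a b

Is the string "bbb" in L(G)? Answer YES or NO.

Convert to CNF:
  S -> T0 B | T1 A | a | b
  A -> T0 T1 | T2 T1 | b
  B -> T1 T0
  T0 -> b
  T1 -> a
  T2 -> c

Fill CYK table bottom-up:
  cell(0,0) b: {A,S,T0}  orig:{A,S}
  cell(1,1) b: {A,S,T0}  orig:{A,S}
  cell(2,2) b: {A,S,T0}  orig:{A,S}
  cell(0,1) bb: ∅
  cell(1,2) bb: ∅
  cell(0,2) bbb: ∅

S ∉ T[0,2] ⇒ NO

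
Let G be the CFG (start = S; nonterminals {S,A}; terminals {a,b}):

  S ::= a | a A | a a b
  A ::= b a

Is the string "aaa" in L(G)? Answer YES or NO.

Convert to CNF:
  S -> T1 A | T1 X2 | a
  A -> T0 T1
  T0 -> b
  T1 -> a
  X2 -> T1 T0

Fill CYK table bottom-up:
  cell(0,0) a: {S,T1}  orig:{S}
  cell(1,1) a: {S,T1}  orig:{S}
  cell(2,2) a: {S,T1}  orig:{S}
  cell(0,1) aa: ∅
  cell(1,2) aa: ∅
  cell(0,2) aaa: ∅

S ∉ T[0,2] ⇒ NO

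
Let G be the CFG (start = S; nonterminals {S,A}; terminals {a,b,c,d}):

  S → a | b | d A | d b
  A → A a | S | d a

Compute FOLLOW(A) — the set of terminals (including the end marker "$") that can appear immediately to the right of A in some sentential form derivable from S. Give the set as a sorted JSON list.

Compute FIRST by fixpoint:
round 1:
  A via A→d a: +{d}
  S via S→a: +{a}
  S via S→b: +{b}
  S via S→d A: +{d}
  S: {a,b,d}  A: {d}
round 2:
  A via A→S: +{a,b}
  S: {a,b,d}  A: {a,b,d}
round 3: done
  S: {a,b,d}  A: {a,b,d}

FOLLOW sets:
seed FOLLOW(S) with $
pass 1:
  A→A a: FOLLOW(A) ⊇ FIRST(a) = {a}; new: +{a}
  A→S: FOLLOW(S) ⊇ FOLLOW(A) ⊇ {a}; new: +{a}
  S→d A: FOLLOW(A) ⊇ FOLLOW(S) ⊇ {$,a}; new: +{$}
  FOLLOW[S]={$,a}  FOLLOW[A]={$,a}
pass 2: (no change)
  FOLLOW[S]={$,a}  FOLLOW[A]={$,a}

FOLLOW(A) = ["$", "a"]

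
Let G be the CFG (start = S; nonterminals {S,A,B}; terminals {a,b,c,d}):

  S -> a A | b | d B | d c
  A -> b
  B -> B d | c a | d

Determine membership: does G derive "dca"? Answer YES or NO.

CNF form of G:
  S -> T0 B | T0 T1 | T2 A | b
  A -> b
  B -> B T0 | T1 T2 | d
  T0 -> d
  T1 -> c
  T2 -> a

CYK table (by increasing span):
  cell(0,0) d: {B,T0}  orig:{B}
  cell(1,1) c: {T1}  orig:{}
  cell(2,2) a: {T2}  orig:{}
  cell(0,1) dc: {S}
  cell(1,2) ca: {B}
  cell(0,2) dca: {S}

S ∈ T[0,2] ⇒ YES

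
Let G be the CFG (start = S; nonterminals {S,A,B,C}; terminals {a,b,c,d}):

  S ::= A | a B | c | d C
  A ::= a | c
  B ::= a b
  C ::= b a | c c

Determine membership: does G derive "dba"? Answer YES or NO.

Convert to CNF:
  S -> T0 B | T3 C | a | c
  A -> a | c
  B -> T0 T1
  C -> T1 T0 | T2 T2
  T0 -> a
  T1 -> b
  T2 -> c
  T3 -> d

CYK table (by increasing span):
  cell(0,0) d: {T3}  orig:{}
  cell(1,1) b: {T1}  orig:{}
  cell(2,2) a: {A,S,T0}  orig:{A,S}
  cell(0,1) db: ∅
  cell(1,2) ba: {C}
  cell(0,2) dba: {S}

S ∈ T[0,2] ⇒ YES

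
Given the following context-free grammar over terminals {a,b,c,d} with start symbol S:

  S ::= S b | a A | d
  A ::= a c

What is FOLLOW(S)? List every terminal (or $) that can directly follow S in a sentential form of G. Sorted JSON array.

Compute FIRST by fixpoint:
round 1:
  A via A→a c: +{a}
  S via S→a A: +{a}
  S via S→d: +{d}
  FIRST(S)={a,d}  FIRST(A)={a}
round 2: (stable)
  FIRST(S)={a,d}  FIRST(A)={a}

Compute FOLLOW by fixpoint:
seed FOLLOW(S) with $
round 1:
  S→S b: FOLLOW(S) ⊇ FIRST(b) = {b}; new: +{b}
  S→a A: FOLLOW(A) ⊇ FOLLOW(S) ⊇ {$,b}; new: +{$,b}
  FOLLOW[S]={$,b}  FOLLOW[A]={$,b}
round 2: (stable)
  FOLLOW[S]={$,b}  FOLLOW[A]={$,b}

FOLLOW(S) = ["$", "b"]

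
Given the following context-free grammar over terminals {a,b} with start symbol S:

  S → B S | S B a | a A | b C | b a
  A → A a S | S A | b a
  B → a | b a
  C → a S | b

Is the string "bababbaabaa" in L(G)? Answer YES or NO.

Convert to CNF:
  S -> B S | S X3 | T0 A | T1 C | T1 T0
  A -> A X2 | S A | T1 T0
  B -> T1 T0 | a
  C -> T0 S | b
  T0 -> a
  T1 -> b
  X2 -> T0 S
  X3 -> B T0

CYK table (by increasing span):
  [0..0]={C,T1}  "b"  orig:{C}
  [1..1]={B,T0}  "a"  orig:{B}
  [2..2]={C,T1}  "b"  orig:{C}
  [3..3]={B,T0}  "a"  orig:{B}
  [4..4]={C,T1}  "b"  orig:{C}
  [5..5]={C,T1}  "b"  orig:{C}
  [6..6]={B,T0}  "a"  orig:{B}
  [7..7]={B,T0}  "a"  orig:{B}
  [8..8]={C,T1}  "b"  orig:{C}
  [9..9]={B,T0}  "a"  orig:{B}
  [10..10]={B,T0}  "a"  orig:{B}
  [0..1]={A,B,S}  "ba"
  [1..2]=∅  "ab"
  [2..3]={A,B,S}  "ba"
  [3..4]=∅  "ab"
  [4..5]={S}  "bb"
  [5..6]={A,B,S}  "ba"
  [6..7]={X3}  "aa"  orig:{}
  [7..8]=∅  "ab"
  [8..9]={A,B,S}  "ba"
  [9..10]={X3}  "aa"  orig:{}
  [0..2]=∅  "bab"
  [1..3]={C,S,X2}  "aba"  orig:{C,S}
  [2..4]=∅  "bab"
  [3..5]={C,S,X2}  "abb"  orig:{C,S}
  [4..6]=∅  "bba"
  [5..7]={X3}  "baa"  orig:{}
  [6..8]=∅  "aab"
  [7..9]={C,S,X2}  "aba"  orig:{C,S}
  [8..10]={X3}  "baa"  orig:{}
  [0..3]={A,S}  "baba"
  [1..4]=∅  "abab"
  [2..5]={S}  "babb"
  [3..6]=∅  "abba"
  [4..7]={S}  "bbaa"
  [5..8]=∅  "baab"
  [6..9]={C,S,X2}  "aaba"  orig:{C,S}
  [7..10]=∅  "abaa"
  [0..4]=∅  "babab"
  [1..5]={C,S,X2}  "ababb"  orig:{C,S}
  [2..6]=∅  "babba"
  [3..7]={C,S,X2}  "abbaa"  orig:{C,S}
  [4..8]=∅  "bbaab"
  [5..9]={A,S}  "baaba"
  [6..10]=∅  "aabaa"
  [0..5]={S}  "bababb"
  [1..6]=∅  "ababba"
  [2..7]={S}  "babbaa"
  [3..8]=∅  "abbaab"
  [4..9]={A}  "bbaaba"
  [5..10]=∅  "baabaa"
  [0..6]=∅  "bababba"
  [1..7]={C,S,X2}  "ababbaa"  orig:{C,S}
  [2..8]=∅  "babbaab"
  [3..9]={A,S}  "abbaaba"
  [4..10]={S}  "bbaabaa"
  [0..7]={S}  "bababbaa"
  [1..8]=∅  "ababbaab"
  [2..9]={A}  "babbaaba"
  [3..10]={C,S,X2}  "abbaabaa"  orig:{C,S}
  [0..8]=∅  "bababbaab"
  [1..9]={A,S}  "ababbaaba"
  [2..10]={S}  "babbaabaa"
  [0..9]={A}  "bababbaaba"
  [1..10]={C,S,X2}  "ababbaabaa"  orig:{C,S}
  [0..10]={S}  "bababbaabaa"

S ∈ T[0,10] ⇒ YES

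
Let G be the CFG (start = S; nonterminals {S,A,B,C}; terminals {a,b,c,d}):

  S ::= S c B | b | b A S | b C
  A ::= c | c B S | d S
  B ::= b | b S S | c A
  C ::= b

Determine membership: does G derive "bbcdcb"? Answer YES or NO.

CNF form of G:
  S -> S X5 | T2 C | T2 X6 | b
  A -> T0 X3 | T1 S | c
  B -> T0 A | T2 X4 | b
  C -> b
  T0 -> c
  T1 -> d
  T2 -> b
  X3 -> B S
  X4 -> S S
  X5 -> T0 B
  X6 -> A S

CYK fill:
  T[0,0] 'b' = {B,C,S,T2}  orig:{B,C,S}
  T[1,1] 'b' = {B,C,S,T2}  orig:{B,C,S}
  T[2,2] 'c' = {A,T0}  orig:{A}
  T[3,3] 'd' = {T1}  orig:{}
  T[4,4] 'c' = {A,T0}  orig:{A}
  T[5,5] 'b' = {B,C,S,T2}  orig:{B,C,S}
  T[0,1] 'bb' = {S,X3,X4}  orig:{S}
  T[1,2] 'bc' = ∅
  T[2,3] 'cd' = ∅
  T[3,4] 'dc' = ∅
  T[4,5] 'cb' = {X5,X6}  orig:{}
  T[0,2] 'bbc' = ∅
  T[1,3] 'bcd' = ∅
  T[2,4] 'cdc' = ∅
  T[3,5] 'dcb' = ∅
  T[0,3] 'bbcd' = ∅
  T[1,4] 'bcdc' = ∅
  T[2,5] 'cdcb' = ∅
  T[0,4] 'bbcdc' = ∅
  T[1,5] 'bcdcb' = ∅
  T[0,5] 'bbcdcb' = ∅

S ∉ T[0,5] ⇒ NO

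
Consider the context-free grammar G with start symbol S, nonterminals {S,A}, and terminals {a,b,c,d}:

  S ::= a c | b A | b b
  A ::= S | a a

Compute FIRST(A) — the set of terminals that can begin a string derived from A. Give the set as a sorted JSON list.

FIRST sets, iterate to fixpoint:
iter 1:
  A via A→a a: +{a}
  S via S→a c: +{a}
  S via S→b A: +{b}
  FIRST[S]={a,b}  FIRST[A]={a}
iter 2:
  A via A→S: +{b}
  FIRST[S]={a,b}  FIRST[A]={a,b}
iter 3: — fixpoint
  FIRST[S]={a,b}  FIRST[A]={a,b}

FIRST(A) = ["a", "b"]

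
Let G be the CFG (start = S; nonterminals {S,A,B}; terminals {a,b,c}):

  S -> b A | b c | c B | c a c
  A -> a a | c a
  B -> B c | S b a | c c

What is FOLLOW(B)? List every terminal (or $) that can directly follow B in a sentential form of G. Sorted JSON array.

FIRST sets, iterate to fixpoint:
pass 1:
  A via A→a a: +{a}
  A via A→c a: +{c}
  B via B→c c: +{c}
  S via S→b A: +{b}
  S via S→c B: +{c}
  FIRST[S]={b,c}  FIRST[A]={a,c}  FIRST[B]={c}
pass 2:
  B via B→S b a: +{b}
  FIRST[S]={b,c}  FIRST[A]={a,c}  FIRST[B]={b,c}
pass 3: (stable)
  FIRST[S]={b,c}  FIRST[A]={a,c}  FIRST[B]={b,c}

FOLLOW iteration:
initialize: $ ∈ FOLLOW(S)
pass 1:
  B→B c: FOLLOW(B) ⊇ FIRST(c) = {c}; new: +{c}
  B→S b a: FOLLOW(S) ⊇ FIRST(b) = {b}; new: +{b}
  S→b A: FOLLOW(A) ⊇ FOLLOW(S) ⊇ {$,b}; new: +{$,b}
  S→c B: FOLLOW(B) ⊇ FOLLOW(S) ⊇ {$,b}; new: +{$,b}
  FOLLOW[S]={$,b}  FOLLOW[A]={$,b}  FOLLOW[B]={$,b,c}
pass 2: done
  FOLLOW[S]={$,b}  FOLLOW[A]={$,b}  FOLLOW[B]={$,b,c}

FOLLOW(B) = ["$", "b", "c"]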